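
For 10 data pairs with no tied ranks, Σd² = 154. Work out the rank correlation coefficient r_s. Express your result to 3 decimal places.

0.067

ρ = 1 − 6Σd² / [n(n²−1)] = 1 − 6×154 / (10×99)
  = 1 − 924/990 = 1 − 0.9333 ≈ 0.067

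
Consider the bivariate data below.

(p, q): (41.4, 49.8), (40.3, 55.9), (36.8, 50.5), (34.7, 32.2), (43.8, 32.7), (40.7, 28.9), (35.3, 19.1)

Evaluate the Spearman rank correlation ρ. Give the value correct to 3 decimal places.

Rank p: 6, 4, 3, 1, 7, 5, 2
Rank q: 5, 7, 6, 3, 4, 2, 1
d = rank(p) − rank(q): 1, -3, -3, -2, 3, 3, 1; Σd² = 42
ρ = 1 − 6Σd² / [n(n²−1)] = 1 − 6×42 / (7×48) = 1 − 252/336 ≈ 0.250

0.250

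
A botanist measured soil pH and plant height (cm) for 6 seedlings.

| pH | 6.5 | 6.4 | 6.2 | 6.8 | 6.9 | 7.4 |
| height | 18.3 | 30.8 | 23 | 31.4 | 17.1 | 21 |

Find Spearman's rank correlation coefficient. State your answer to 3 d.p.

-0.371

Rank pH: 3, 2, 1, 4, 5, 6
Rank height: 2, 5, 4, 6, 1, 3
d = rank(pH) − rank(height): 1, -3, -3, -2, 4, 3; Σd² = 48
ρ = 1 − 6Σd² / [n(n²−1)] = 1 − 6×48 / (6×35) = 1 − 288/210 ≈ -0.371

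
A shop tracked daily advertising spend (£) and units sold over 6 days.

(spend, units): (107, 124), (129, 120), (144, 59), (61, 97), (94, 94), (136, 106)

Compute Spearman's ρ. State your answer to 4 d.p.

Rank spend: 3, 4, 6, 1, 2, 5
Rank units: 6, 5, 1, 3, 2, 4
d = rank(spend) − rank(units): -3, -1, 5, -2, 0, 1; Σd² = 40
ρ = 1 − 6Σd² / [n(n²−1)] = 1 − 6×40 / (6×35) = 1 − 240/210 ≈ -0.1429

-0.1429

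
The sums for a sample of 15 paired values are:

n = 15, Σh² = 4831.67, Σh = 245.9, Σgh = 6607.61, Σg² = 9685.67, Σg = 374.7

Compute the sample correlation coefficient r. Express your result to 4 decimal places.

r = (nΣgh − ΣgΣh) / √[(nΣg² − (Σg)²)(nΣh² − (Σh)²)]
Numerator: 15×6607.61 − 374.7×245.9 = 6975.42
Denominator: √[(145285.05 − 140400.09)(72475.05 − 60466.81)] = √[4884.96 × 12008.24] = 7658.9668
r = 6975.42 / 7658.9668 ≈ 0.9108

0.9108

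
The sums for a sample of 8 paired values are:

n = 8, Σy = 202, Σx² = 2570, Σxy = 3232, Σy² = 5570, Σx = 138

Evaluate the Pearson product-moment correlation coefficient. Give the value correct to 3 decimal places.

-0.847

r = (nΣxy − ΣxΣy) / √[(nΣx² − (Σx)²)(nΣy² − (Σy)²)]
Numerator: 8×3232 − 138×202 = -2020
Denominator: √[(20560 − 19044)(44560 − 40804)] = √[1516 × 3756] = 2386.2305
r = -2020 / 2386.2305 ≈ -0.847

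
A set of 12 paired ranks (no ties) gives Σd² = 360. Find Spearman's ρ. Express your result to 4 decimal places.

ρ = 1 − 6Σd² / [n(n²−1)] = 1 − 6×360 / (12×143)
  = 1 − 2160/1716 = 1 − 1.25874 ≈ -0.2587

-0.2587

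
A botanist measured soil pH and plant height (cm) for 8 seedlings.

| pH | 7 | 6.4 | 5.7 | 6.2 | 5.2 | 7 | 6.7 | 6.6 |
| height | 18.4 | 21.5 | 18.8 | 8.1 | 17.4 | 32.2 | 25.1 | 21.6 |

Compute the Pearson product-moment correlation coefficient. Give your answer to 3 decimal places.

0.483

n = 8, Σx = 50.8, Σy = 163.1, Σx² = 325.38, Σy² = 3656.03, Σxy = 1050.39
nΣxy − ΣxΣy = 8403.12 − 8285.48 = 117.64
nΣx² − (Σx)² = 2603.04 − 2580.64 = 22.4; nΣy² − (Σy)² = 29248.24 − 26601.61 = 2646.63
r = 117.64 / √(22.4 × 2646.63) = 117.64 / 243.4841 ≈ 0.483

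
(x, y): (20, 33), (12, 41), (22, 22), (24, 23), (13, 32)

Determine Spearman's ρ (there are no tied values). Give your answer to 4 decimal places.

Rank x: 3, 1, 4, 5, 2
Rank y: 4, 5, 1, 2, 3
d = rank(x) − rank(y): -1, -4, 3, 3, -1; Σd² = 36
ρ = 1 − 6Σd² / [n(n²−1)] = 1 − 6×36 / (5×24) = 1 − 216/120 ≈ -0.8000

-0.8000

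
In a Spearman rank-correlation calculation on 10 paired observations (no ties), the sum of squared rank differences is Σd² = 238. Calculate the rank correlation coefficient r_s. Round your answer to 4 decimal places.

-0.4424

ρ = 1 − 6Σd² / [n(n²−1)] = 1 − 6×238 / (10×99)
  = 1 − 1428/990 = 1 − 1.44242 ≈ -0.4424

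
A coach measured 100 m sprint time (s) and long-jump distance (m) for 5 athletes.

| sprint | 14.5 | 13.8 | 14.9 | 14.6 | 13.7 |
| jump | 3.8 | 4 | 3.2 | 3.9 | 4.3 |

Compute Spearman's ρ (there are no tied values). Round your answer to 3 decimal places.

-0.900

Rank sprint: 3, 2, 5, 4, 1
Rank jump: 2, 4, 1, 3, 5
d = rank(sprint) − rank(jump): 1, -2, 4, 1, -4; Σd² = 38
ρ = 1 − 6Σd² / [n(n²−1)] = 1 − 6×38 / (5×24) = 1 − 228/120 ≈ -0.900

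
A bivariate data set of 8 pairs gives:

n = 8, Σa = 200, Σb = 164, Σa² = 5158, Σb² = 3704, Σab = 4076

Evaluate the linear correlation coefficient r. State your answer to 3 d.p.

r = (nΣab − ΣaΣb) / √[(nΣa² − (Σa)²)(nΣb² − (Σb)²)]
Numerator: 8×4076 − 200×164 = -192
Denominator: √[(41264 − 40000)(29632 − 26896)] = √[1264 × 2736] = 1859.6516
r = -192 / 1859.6516 ≈ -0.103

-0.103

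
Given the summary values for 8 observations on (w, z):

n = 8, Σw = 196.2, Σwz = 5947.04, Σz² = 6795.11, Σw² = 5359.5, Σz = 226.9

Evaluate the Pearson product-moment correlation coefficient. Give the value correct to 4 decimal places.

r = (nΣwz − ΣwΣz) / √[(nΣw² − (Σw)²)(nΣz² − (Σz)²)]
Numerator: 8×5947.04 − 196.2×226.9 = 3058.54
Denominator: √[(42876 − 38494.44)(54360.88 − 51483.61)] = √[4381.56 × 2877.27] = 3550.6240
r = 3058.54 / 3550.6240 ≈ 0.8614

0.8614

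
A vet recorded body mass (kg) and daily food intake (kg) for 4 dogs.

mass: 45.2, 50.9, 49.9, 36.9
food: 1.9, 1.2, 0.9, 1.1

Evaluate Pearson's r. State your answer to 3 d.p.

-0.089

n = 4, Σx = 182.9, Σy = 5.1, Σx² = 8485.47, Σy² = 7.07, Σxy = 232.46
nΣxy − ΣxΣy = 929.84 − 932.79 = -2.95
nΣx² − (Σx)² = 33941.88 − 33452.41 = 489.47; nΣy² − (Σy)² = 28.28 − 26.01 = 2.27
r = -2.95 / √(489.47 × 2.27) = -2.95 / 33.3331 ≈ -0.089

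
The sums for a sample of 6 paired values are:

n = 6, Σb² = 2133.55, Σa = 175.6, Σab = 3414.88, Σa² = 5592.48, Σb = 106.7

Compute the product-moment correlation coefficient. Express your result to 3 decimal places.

0.893

r = (nΣab − ΣaΣb) / √[(nΣa² − (Σa)²)(nΣb² − (Σb)²)]
Numerator: 6×3414.88 − 175.6×106.7 = 1752.76
Denominator: √[(33554.88 − 30835.36)(12801.3 − 11384.89)] = √[2719.52 × 1416.41] = 1962.6399
r = 1752.76 / 1962.6399 ≈ 0.893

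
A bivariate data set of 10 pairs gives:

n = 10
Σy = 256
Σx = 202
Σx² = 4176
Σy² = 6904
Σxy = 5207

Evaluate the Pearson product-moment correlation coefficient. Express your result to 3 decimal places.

r = (nΣxy − ΣxΣy) / √[(nΣx² − (Σx)²)(nΣy² − (Σy)²)]
Numerator: 10×5207 − 202×256 = 358
Denominator: √[(41760 − 40804)(69040 − 65536)] = √[956 × 3504] = 1830.2524
r = 358 / 1830.2524 ≈ 0.196

0.196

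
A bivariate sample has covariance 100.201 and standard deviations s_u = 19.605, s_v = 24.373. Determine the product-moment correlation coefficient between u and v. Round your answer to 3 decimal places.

r = Cov(u,v) / (s_u · s_v) = 100.201 / (19.605 × 24.373)
  = 100.201 / 477.8327 ≈ 0.210

0.210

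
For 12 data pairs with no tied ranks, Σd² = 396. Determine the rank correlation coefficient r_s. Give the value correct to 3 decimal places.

ρ = 1 − 6Σd² / [n(n²−1)] = 1 − 6×396 / (12×143)
  = 1 − 2376/1716 = 1 − 1.3846 ≈ -0.385

-0.385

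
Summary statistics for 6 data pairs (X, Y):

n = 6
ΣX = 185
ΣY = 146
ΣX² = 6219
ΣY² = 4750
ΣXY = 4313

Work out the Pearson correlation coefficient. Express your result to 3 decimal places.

r = (nΣXY − ΣXΣY) / √[(nΣX² − (ΣX)²)(nΣY² − (ΣY)²)]
Numerator: 6×4313 − 185×146 = -1132
Denominator: √[(37314 − 34225)(28500 − 21316)] = √[3089 × 7184] = 4710.7723
r = -1132 / 4710.7723 ≈ -0.240

-0.240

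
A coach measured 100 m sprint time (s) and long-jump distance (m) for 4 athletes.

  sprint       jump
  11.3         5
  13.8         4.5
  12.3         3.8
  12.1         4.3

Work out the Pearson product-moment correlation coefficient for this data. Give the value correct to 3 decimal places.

-0.277

n = 4, Σx = 49.5, Σy = 17.6, Σx² = 615.83, Σy² = 78.18, Σxy = 217.37
nΣxy − ΣxΣy = 869.48 − 871.2 = -1.72
nΣx² − (Σx)² = 2463.32 − 2450.25 = 13.07; nΣy² − (Σy)² = 312.72 − 309.76 = 2.96
r = -1.72 / √(13.07 × 2.96) = -1.72 / 6.2199 ≈ -0.277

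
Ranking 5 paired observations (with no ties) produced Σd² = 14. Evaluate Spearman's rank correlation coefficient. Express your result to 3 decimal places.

ρ = 1 − 6Σd² / [n(n²−1)] = 1 − 6×14 / (5×24)
  = 1 − 84/120 = 1 − 0.7000 ≈ 0.300

0.300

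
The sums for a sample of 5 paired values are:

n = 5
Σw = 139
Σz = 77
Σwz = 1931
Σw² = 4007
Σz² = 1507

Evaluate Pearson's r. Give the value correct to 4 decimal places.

r = (nΣwz − ΣwΣz) / √[(nΣw² − (Σw)²)(nΣz² − (Σz)²)]
Numerator: 5×1931 − 139×77 = -1048
Denominator: √[(20035 − 19321)(7535 − 5929)] = √[714 × 1606] = 1070.8333
r = -1048 / 1070.8333 ≈ -0.9787

-0.9787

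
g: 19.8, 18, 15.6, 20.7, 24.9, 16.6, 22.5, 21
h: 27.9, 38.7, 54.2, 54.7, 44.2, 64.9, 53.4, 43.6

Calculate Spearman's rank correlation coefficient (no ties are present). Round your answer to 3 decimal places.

Rank g: 4, 3, 1, 5, 8, 2, 7, 6
Rank h: 1, 2, 6, 7, 4, 8, 5, 3
d = rank(g) − rank(h): 3, 1, -5, -2, 4, -6, 2, 3; Σd² = 104
ρ = 1 − 6Σd² / [n(n²−1)] = 1 − 6×104 / (8×63) = 1 − 624/504 ≈ -0.238

-0.238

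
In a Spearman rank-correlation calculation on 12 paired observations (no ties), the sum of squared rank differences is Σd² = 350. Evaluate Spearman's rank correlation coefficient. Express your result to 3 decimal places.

ρ = 1 − 6Σd² / [n(n²−1)] = 1 − 6×350 / (12×143)
  = 1 − 2100/1716 = 1 − 1.2238 ≈ -0.224

-0.224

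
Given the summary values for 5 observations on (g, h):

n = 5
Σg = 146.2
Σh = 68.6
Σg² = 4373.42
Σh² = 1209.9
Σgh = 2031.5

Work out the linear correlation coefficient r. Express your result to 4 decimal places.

r = (nΣgh − ΣgΣh) / √[(nΣg² − (Σg)²)(nΣh² − (Σh)²)]
Numerator: 5×2031.5 − 146.2×68.6 = 128.18
Denominator: √[(21867.1 − 21374.44)(6049.5 − 4705.96)] = √[492.66 × 1343.54] = 813.5775
r = 128.18 / 813.5775 ≈ 0.1576

0.1576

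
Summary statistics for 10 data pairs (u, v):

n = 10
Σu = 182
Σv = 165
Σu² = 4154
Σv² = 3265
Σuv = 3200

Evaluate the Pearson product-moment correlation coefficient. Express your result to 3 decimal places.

r = (nΣuv − ΣuΣv) / √[(nΣu² − (Σu)²)(nΣv² − (Σv)²)]
Numerator: 10×3200 − 182×165 = 1970
Denominator: √[(41540 − 33124)(32650 − 27225)] = √[8416 × 5425] = 6756.9816
r = 1970 / 6756.9816 ≈ 0.292

0.292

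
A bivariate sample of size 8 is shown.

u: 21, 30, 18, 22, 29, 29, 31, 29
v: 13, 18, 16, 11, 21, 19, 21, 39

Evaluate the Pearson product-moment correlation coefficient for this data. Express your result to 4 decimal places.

0.5278

n = 8, Σu = 209, Σv = 158, Σu² = 5633, Σv² = 3634, Σuv = 4285
nΣuv − ΣuΣv = 34280 − 33022 = 1258
nΣu² − (Σu)² = 45064 − 43681 = 1383; nΣv² − (Σv)² = 29072 − 24964 = 4108
r = 1258 / √(1383 × 4108) = 1258 / 2383.5612 ≈ 0.5278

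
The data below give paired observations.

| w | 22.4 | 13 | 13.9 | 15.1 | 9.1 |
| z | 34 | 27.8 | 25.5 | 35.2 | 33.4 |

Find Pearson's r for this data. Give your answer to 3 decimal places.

n = 5, Σw = 73.5, Σz = 155.9, Σw² = 1174.79, Σz² = 4933.69, Σwz = 2312.91
nΣwz − ΣwΣz = 11564.55 − 11458.65 = 105.9
nΣw² − (Σw)² = 5873.95 − 5402.25 = 471.7; nΣz² − (Σz)² = 24668.45 − 24304.81 = 363.64
r = 105.9 / √(471.7 × 363.64) = 105.9 / 414.1606 ≈ 0.256

0.256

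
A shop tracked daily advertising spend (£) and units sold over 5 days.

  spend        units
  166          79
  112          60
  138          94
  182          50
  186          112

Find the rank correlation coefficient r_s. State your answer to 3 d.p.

0.300

Rank spend: 3, 1, 2, 4, 5
Rank units: 3, 2, 4, 1, 5
d = rank(spend) − rank(units): 0, -1, -2, 3, 0; Σd² = 14
ρ = 1 − 6Σd² / [n(n²−1)] = 1 − 6×14 / (5×24) = 1 − 84/120 ≈ 0.300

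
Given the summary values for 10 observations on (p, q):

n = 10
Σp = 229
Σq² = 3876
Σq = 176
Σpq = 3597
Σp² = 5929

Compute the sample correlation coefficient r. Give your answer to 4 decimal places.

r = (nΣpq − ΣpΣq) / √[(nΣp² − (Σp)²)(nΣq² − (Σq)²)]
Numerator: 10×3597 − 229×176 = -4334
Denominator: √[(59290 − 52441)(38760 − 30976)] = √[6849 × 7784] = 7301.5489
r = -4334 / 7301.5489 ≈ -0.5936

-0.5936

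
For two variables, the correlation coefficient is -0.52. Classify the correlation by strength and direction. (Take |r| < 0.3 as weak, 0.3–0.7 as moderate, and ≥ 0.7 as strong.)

r = -0.52 < 0 so the relationship is negative.
|r| = 0.52, which falls in the moderate range.

moderate negative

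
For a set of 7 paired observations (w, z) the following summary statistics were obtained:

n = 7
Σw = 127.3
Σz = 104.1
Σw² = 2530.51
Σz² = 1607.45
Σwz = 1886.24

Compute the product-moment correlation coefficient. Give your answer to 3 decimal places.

-0.061

r = (nΣwz − ΣwΣz) / √[(nΣw² − (Σw)²)(nΣz² − (Σz)²)]
Numerator: 7×1886.24 − 127.3×104.1 = -48.25
Denominator: √[(17713.57 − 16205.29)(11252.15 − 10836.81)] = √[1508.28 × 415.34] = 791.4853
r = -48.25 / 791.4853 ≈ -0.061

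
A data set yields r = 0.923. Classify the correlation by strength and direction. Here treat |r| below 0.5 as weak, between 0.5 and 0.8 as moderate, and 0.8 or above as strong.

strong positive

r = 0.923 > 0 so the relationship is positive.
|r| = 0.923, which falls in the strong range.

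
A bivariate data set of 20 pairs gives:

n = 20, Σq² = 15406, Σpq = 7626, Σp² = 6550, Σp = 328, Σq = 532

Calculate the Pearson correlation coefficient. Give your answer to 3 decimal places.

-0.907

r = (nΣpq − ΣpΣq) / √[(nΣp² − (Σp)²)(nΣq² − (Σq)²)]
Numerator: 20×7626 − 328×532 = -21976
Denominator: √[(131000 − 107584)(308120 − 283024)] = √[23416 × 25096] = 24241.4508
r = -21976 / 24241.4508 ≈ -0.907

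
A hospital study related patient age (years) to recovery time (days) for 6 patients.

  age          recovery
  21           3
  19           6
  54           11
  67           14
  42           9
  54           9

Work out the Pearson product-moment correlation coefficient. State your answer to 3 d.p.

n = 6, Σx = 257, Σy = 52, Σx² = 12887, Σy² = 524, Σxy = 2573
nΣxy − ΣxΣy = 15438 − 13364 = 2074
nΣx² − (Σx)² = 77322 − 66049 = 11273; nΣy² − (Σy)² = 3144 − 2704 = 440
r = 2074 / √(11273 × 440) = 2074 / 2227.1327 ≈ 0.931

0.931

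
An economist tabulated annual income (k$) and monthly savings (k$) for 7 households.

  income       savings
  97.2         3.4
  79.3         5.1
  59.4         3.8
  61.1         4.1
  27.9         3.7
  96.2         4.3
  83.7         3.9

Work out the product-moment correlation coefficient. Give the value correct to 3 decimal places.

0.169

n = 7, Σx = 504.8, Σy = 28.3, Σx² = 40036.44, Σy² = 116.21, Σxy = 2054.46
nΣxy − ΣxΣy = 14381.22 − 14285.84 = 95.38
nΣx² − (Σx)² = 280255.08 − 254823.04 = 25432.04; nΣy² − (Σy)² = 813.47 − 800.89 = 12.58
r = 95.38 / √(25432.04 × 12.58) = 95.38 / 565.6280 ≈ 0.169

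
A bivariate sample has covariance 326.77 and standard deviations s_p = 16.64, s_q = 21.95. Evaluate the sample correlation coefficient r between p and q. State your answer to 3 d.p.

r = Cov(p,q) / (s_p · s_q) = 326.77 / (16.64 × 21.95)
  = 326.77 / 365.2480 ≈ 0.895

0.895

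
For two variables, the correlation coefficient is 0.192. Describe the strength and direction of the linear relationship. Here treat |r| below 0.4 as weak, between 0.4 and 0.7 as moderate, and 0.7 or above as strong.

weak positive

r = 0.192 > 0 so the relationship is positive.
|r| = 0.192, which falls in the weak range.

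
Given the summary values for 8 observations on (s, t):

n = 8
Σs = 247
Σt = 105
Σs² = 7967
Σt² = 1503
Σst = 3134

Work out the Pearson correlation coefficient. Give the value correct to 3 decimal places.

r = (nΣst − ΣsΣt) / √[(nΣs² − (Σs)²)(nΣt² − (Σt)²)]
Numerator: 8×3134 − 247×105 = -863
Denominator: √[(63736 − 61009)(12024 − 11025)] = √[2727 × 999] = 1650.5372
r = -863 / 1650.5372 ≈ -0.523

-0.523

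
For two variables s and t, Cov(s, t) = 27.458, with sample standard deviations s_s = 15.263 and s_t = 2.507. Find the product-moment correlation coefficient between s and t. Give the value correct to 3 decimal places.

0.718

r = Cov(s,t) / (s_s · s_t) = 27.458 / (15.263 × 2.507)
  = 27.458 / 38.2643 ≈ 0.718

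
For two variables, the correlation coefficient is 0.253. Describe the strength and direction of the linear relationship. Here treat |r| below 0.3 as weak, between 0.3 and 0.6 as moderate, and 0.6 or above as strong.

r = 0.253 > 0 so the relationship is positive.
|r| = 0.253, which falls in the weak range.

weak positive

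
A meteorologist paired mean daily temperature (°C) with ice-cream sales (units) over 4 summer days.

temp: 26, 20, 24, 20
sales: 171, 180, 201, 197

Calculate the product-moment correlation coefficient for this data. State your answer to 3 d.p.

n = 4, Σx = 90, Σy = 749, Σx² = 2052, Σy² = 140851, Σxy = 16810
nΣxy − ΣxΣy = 67240 − 67410 = -170
nΣx² − (Σx)² = 8208 − 8100 = 108; nΣy² − (Σy)² = 563404 − 561001 = 2403
r = -170 / √(108 × 2403) = -170 / 509.4350 ≈ -0.334

-0.334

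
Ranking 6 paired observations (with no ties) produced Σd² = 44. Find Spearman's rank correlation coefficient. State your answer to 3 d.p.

ρ = 1 − 6Σd² / [n(n²−1)] = 1 − 6×44 / (6×35)
  = 1 − 264/210 = 1 − 1.2571 ≈ -0.257

-0.257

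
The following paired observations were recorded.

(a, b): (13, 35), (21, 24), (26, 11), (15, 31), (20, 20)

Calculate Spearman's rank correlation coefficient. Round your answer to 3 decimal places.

-0.900

Rank a: 1, 4, 5, 2, 3
Rank b: 5, 3, 1, 4, 2
d = rank(a) − rank(b): -4, 1, 4, -2, 1; Σd² = 38
ρ = 1 − 6Σd² / [n(n²−1)] = 1 − 6×38 / (5×24) = 1 − 228/120 ≈ -0.900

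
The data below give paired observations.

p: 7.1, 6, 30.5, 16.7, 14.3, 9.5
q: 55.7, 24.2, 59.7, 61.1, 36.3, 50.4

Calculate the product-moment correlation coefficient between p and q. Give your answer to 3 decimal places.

0.528

n = 6, Σp = 84.1, Σq = 287.4, Σp² = 1590.29, Σq² = 14843.28, Σpq = 4379.78
nΣpq − ΣpΣq = 26278.68 − 24170.34 = 2108.34
nΣp² − (Σp)² = 9541.74 − 7072.81 = 2468.93; nΣq² − (Σq)² = 89059.68 − 82598.76 = 6460.92
r = 2108.34 / √(2468.93 × 6460.92) = 2108.34 / 3993.9403 ≈ 0.528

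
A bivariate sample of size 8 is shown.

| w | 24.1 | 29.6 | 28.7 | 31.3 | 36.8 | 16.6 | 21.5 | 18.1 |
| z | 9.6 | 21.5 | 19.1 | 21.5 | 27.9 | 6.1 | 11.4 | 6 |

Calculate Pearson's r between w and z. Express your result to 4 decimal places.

n = 8, Σw = 206.7, Σz = 123.1, Σw² = 5680.01, Σz² = 2363.05, Σwz = 3570.56
nΣwz − ΣwΣz = 28564.48 − 25444.77 = 3119.71
nΣw² − (Σw)² = 45440.08 − 42724.89 = 2715.19; nΣz² − (Σz)² = 18904.4 − 15153.61 = 3750.79
r = 3119.71 / √(2715.19 × 3750.79) = 3119.71 / 3191.2548 ≈ 0.9776

0.9776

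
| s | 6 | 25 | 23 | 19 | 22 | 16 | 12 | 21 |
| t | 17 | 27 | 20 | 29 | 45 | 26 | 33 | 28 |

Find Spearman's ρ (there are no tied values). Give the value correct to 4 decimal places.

Rank s: 1, 8, 7, 4, 6, 3, 2, 5
Rank t: 1, 4, 2, 6, 8, 3, 7, 5
d = rank(s) − rank(t): 0, 4, 5, -2, -2, 0, -5, 0; Σd² = 74
ρ = 1 − 6Σd² / [n(n²−1)] = 1 − 6×74 / (8×63) = 1 − 444/504 ≈ 0.1190

0.1190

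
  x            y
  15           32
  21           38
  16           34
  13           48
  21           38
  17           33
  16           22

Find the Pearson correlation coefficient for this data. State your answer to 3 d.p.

-0.057

n = 7, Σx = 119, Σy = 245, Σx² = 2077, Σy² = 8945, Σxy = 4157
nΣxy − ΣxΣy = 29099 − 29155 = -56
nΣx² − (Σx)² = 14539 − 14161 = 378; nΣy² − (Σy)² = 62615 − 60025 = 2590
r = -56 / √(378 × 2590) = -56 / 989.4544 ≈ -0.057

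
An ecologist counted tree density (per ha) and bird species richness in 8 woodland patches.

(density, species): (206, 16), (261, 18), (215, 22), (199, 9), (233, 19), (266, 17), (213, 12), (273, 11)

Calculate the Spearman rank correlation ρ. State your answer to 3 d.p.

0.238

Rank density: 2, 6, 4, 1, 5, 7, 3, 8
Rank species: 4, 6, 8, 1, 7, 5, 3, 2
d = rank(density) − rank(species): -2, 0, -4, 0, -2, 2, 0, 6; Σd² = 64
ρ = 1 − 6Σd² / [n(n²−1)] = 1 − 6×64 / (8×63) = 1 − 384/504 ≈ 0.238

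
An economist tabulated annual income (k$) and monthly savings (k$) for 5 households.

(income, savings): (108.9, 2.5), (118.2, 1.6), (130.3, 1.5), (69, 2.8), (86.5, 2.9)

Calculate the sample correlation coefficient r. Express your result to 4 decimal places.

n = 5, Σx = 512.9, Σy = 11.3, Σx² = 55051.79, Σy² = 27.31, Σxy = 1100.87
nΣxy − ΣxΣy = 5504.35 − 5795.77 = -291.42
nΣx² − (Σx)² = 275258.95 − 263066.41 = 12192.54; nΣy² − (Σy)² = 136.55 − 127.69 = 8.86
r = -291.42 / √(12192.54 × 8.86) = -291.42 / 328.6729 ≈ -0.8867

-0.8867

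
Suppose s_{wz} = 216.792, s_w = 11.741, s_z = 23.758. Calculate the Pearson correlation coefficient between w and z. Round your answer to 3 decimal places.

0.777

r = Cov(w,z) / (s_w · s_z) = 216.792 / (11.741 × 23.758)
  = 216.792 / 278.9427 ≈ 0.777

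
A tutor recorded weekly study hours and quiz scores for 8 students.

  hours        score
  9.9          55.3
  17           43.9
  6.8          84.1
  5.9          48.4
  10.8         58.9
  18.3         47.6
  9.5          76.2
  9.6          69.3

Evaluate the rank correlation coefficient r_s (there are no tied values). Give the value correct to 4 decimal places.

Rank hours: 5, 7, 2, 1, 6, 8, 3, 4
Rank score: 4, 1, 8, 3, 5, 2, 7, 6
d = rank(hours) − rank(score): 1, 6, -6, -2, 1, 6, -4, -2; Σd² = 134
ρ = 1 − 6Σd² / [n(n²−1)] = 1 − 6×134 / (8×63) = 1 − 804/504 ≈ -0.5952

-0.5952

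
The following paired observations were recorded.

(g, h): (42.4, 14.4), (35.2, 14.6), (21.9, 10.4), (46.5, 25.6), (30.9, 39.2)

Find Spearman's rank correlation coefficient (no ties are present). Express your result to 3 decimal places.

0.300

Rank g: 4, 3, 1, 5, 2
Rank h: 2, 3, 1, 4, 5
d = rank(g) − rank(h): 2, 0, 0, 1, -3; Σd² = 14
ρ = 1 − 6Σd² / [n(n²−1)] = 1 − 6×14 / (5×24) = 1 − 84/120 ≈ 0.300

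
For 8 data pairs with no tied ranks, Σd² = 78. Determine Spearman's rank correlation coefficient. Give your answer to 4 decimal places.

0.0714

ρ = 1 − 6Σd² / [n(n²−1)] = 1 − 6×78 / (8×63)
  = 1 − 468/504 = 1 − 0.92857 ≈ 0.0714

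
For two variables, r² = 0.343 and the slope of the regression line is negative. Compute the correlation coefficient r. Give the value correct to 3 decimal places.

|r| = √0.343 = 0.586
The association is negative, so r = −0.586.

-0.586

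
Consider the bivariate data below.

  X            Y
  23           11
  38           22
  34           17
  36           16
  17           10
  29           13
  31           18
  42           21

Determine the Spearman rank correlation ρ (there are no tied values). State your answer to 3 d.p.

0.881

Rank X: 2, 7, 5, 6, 1, 3, 4, 8
Rank Y: 2, 8, 5, 4, 1, 3, 6, 7
d = rank(X) − rank(Y): 0, -1, 0, 2, 0, 0, -2, 1; Σd² = 10
ρ = 1 − 6Σd² / [n(n²−1)] = 1 − 6×10 / (8×63) = 1 − 60/504 ≈ 0.881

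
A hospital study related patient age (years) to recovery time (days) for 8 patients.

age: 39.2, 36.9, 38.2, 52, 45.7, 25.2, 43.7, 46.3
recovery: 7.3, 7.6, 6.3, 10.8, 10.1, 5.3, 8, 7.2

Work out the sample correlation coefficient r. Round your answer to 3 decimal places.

0.837

n = 8, Σx = 327.2, Σy = 62.6, Σx² = 13838.4, Σy² = 513.32, Σxy = 2646.95
nΣxy − ΣxΣy = 21175.6 − 20482.72 = 692.88
nΣx² − (Σx)² = 110707.2 − 107059.84 = 3647.36; nΣy² − (Σy)² = 4106.56 − 3918.76 = 187.8
r = 692.88 / √(3647.36 × 187.8) = 692.88 / 827.6317 ≈ 0.837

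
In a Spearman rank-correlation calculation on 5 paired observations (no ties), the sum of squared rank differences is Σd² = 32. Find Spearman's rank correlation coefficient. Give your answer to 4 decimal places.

ρ = 1 − 6Σd² / [n(n²−1)] = 1 − 6×32 / (5×24)
  = 1 − 192/120 = 1 − 1.60000 ≈ -0.6000

-0.6000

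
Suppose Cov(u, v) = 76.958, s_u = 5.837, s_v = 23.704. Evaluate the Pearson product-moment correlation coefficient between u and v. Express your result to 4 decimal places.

r = Cov(u,v) / (s_u · s_v) = 76.958 / (5.837 × 23.704)
  = 76.958 / 138.3602 ≈ 0.5562

0.5562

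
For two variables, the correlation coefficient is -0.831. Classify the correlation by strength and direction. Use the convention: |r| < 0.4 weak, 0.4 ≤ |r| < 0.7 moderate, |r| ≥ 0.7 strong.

r = -0.831 < 0 so the relationship is negative.
|r| = 0.831, which falls in the strong range.

strong negative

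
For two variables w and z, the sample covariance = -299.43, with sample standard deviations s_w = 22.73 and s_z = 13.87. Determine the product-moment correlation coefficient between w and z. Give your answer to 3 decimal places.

r = Cov(w,z) / (s_w · s_z) = -299.43 / (22.73 × 13.87)
  = -299.43 / 315.2651 ≈ -0.950

-0.950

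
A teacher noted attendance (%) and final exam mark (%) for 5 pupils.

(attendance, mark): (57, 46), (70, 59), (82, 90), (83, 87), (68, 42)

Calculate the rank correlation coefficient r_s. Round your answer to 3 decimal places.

Rank attendance: 1, 3, 4, 5, 2
Rank mark: 2, 3, 5, 4, 1
d = rank(attendance) − rank(mark): -1, 0, -1, 1, 1; Σd² = 4
ρ = 1 − 6Σd² / [n(n²−1)] = 1 − 6×4 / (5×24) = 1 − 24/120 ≈ 0.800

0.800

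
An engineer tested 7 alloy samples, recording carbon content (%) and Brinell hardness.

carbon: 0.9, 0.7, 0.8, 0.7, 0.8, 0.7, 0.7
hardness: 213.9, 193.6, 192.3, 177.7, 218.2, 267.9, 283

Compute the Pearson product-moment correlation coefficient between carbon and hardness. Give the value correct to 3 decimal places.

n = 7, Σx = 5.3, Σy = 1546.6, Σx² = 4.05, Σy² = 351261.4, Σxy = 1166.45
nΣxy − ΣxΣy = 8165.15 − 8196.98 = -31.83
nΣx² − (Σx)² = 28.35 − 28.09 = 0.26; nΣy² − (Σy)² = 2458829.8 − 2391971.56 = 66858.24
r = -31.83 / √(0.26 × 66858.24) = -31.83 / 131.8451 ≈ -0.241

-0.241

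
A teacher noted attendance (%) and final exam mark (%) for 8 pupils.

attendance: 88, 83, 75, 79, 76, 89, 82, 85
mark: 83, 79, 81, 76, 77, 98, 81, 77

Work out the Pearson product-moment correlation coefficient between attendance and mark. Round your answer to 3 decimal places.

0.603

n = 8, Σx = 657, Σy = 652, Σx² = 54145, Σy² = 53490, Σxy = 53701
nΣxy − ΣxΣy = 429608 − 428364 = 1244
nΣx² − (Σx)² = 433160 − 431649 = 1511; nΣy² − (Σy)² = 427920 − 425104 = 2816
r = 1244 / √(1511 × 2816) = 1244 / 2062.7593 ≈ 0.603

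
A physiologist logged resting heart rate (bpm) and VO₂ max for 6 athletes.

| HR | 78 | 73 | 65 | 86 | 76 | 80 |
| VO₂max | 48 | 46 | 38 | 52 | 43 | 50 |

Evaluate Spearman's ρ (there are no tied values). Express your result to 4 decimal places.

Rank HR: 4, 2, 1, 6, 3, 5
Rank VO₂max: 4, 3, 1, 6, 2, 5
d = rank(HR) − rank(VO₂max): 0, -1, 0, 0, 1, 0; Σd² = 2
ρ = 1 − 6Σd² / [n(n²−1)] = 1 − 6×2 / (6×35) = 1 − 12/210 ≈ 0.9429

0.9429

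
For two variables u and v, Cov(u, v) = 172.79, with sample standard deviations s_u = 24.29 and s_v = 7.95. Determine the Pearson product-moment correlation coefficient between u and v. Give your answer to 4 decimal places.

0.8948

r = Cov(u,v) / (s_u · s_v) = 172.79 / (24.29 × 7.95)
  = 172.79 / 193.1055 ≈ 0.8948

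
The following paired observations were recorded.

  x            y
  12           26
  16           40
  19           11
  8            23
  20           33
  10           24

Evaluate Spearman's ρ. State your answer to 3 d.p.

Rank x: 3, 4, 5, 1, 6, 2
Rank y: 4, 6, 1, 2, 5, 3
d = rank(x) − rank(y): -1, -2, 4, -1, 1, -1; Σd² = 24
ρ = 1 − 6Σd² / [n(n²−1)] = 1 − 6×24 / (6×35) = 1 − 144/210 ≈ 0.314

0.314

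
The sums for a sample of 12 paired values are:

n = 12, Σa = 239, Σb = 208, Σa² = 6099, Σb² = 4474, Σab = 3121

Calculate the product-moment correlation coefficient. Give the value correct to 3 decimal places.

-0.947

r = (nΣab − ΣaΣb) / √[(nΣa² − (Σa)²)(nΣb² − (Σb)²)]
Numerator: 12×3121 − 239×208 = -12260
Denominator: √[(73188 − 57121)(53688 − 43264)] = √[16067 × 10424] = 12941.4994
r = -12260 / 12941.4994 ≈ -0.947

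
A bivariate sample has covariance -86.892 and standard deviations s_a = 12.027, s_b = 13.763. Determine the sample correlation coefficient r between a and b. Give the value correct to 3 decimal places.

r = Cov(a,b) / (s_a · s_b) = -86.892 / (12.027 × 13.763)
  = -86.892 / 165.5276 ≈ -0.525

-0.525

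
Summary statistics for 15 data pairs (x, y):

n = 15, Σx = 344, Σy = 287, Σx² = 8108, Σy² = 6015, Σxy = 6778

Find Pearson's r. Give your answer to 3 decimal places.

r = (nΣxy − ΣxΣy) / √[(nΣx² − (Σx)²)(nΣy² − (Σy)²)]
Numerator: 15×6778 − 344×287 = 2942
Denominator: √[(121620 − 118336)(90225 − 82369)] = √[3284 × 7856] = 5079.2818
r = 2942 / 5079.2818 ≈ 0.579

0.579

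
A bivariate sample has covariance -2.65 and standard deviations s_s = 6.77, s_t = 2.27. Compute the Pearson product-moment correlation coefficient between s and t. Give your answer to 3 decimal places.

r = Cov(s,t) / (s_s · s_t) = -2.65 / (6.77 × 2.27)
  = -2.65 / 15.3679 ≈ -0.172

-0.172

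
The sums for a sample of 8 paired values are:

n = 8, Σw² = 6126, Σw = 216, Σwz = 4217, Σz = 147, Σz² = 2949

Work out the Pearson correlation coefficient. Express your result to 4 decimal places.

0.9187

r = (nΣwz − ΣwΣz) / √[(nΣw² − (Σw)²)(nΣz² − (Σz)²)]
Numerator: 8×4217 − 216×147 = 1984
Denominator: √[(49008 − 46656)(23592 − 21609)] = √[2352 × 1983] = 2159.6333
r = 1984 / 2159.6333 ≈ 0.9187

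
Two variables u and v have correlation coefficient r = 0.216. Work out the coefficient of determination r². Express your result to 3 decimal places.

0.047

r² = (0.216)² = 0.047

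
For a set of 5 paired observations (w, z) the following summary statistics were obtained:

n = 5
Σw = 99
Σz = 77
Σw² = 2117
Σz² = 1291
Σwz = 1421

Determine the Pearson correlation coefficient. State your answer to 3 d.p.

-0.807

r = (nΣwz − ΣwΣz) / √[(nΣw² − (Σw)²)(nΣz² − (Σz)²)]
Numerator: 5×1421 − 99×77 = -518
Denominator: √[(10585 − 9801)(6455 − 5929)] = √[784 × 526] = 642.1713
r = -518 / 642.1713 ≈ -0.807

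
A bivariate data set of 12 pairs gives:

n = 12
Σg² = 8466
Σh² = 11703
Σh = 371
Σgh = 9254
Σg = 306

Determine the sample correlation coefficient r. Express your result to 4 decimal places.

r = (nΣgh − ΣgΣh) / √[(nΣg² − (Σg)²)(nΣh² − (Σh)²)]
Numerator: 12×9254 − 306×371 = -2478
Denominator: √[(101592 − 93636)(140436 − 137641)] = √[7956 × 2795] = 4715.6145
r = -2478 / 4715.6145 ≈ -0.5255

-0.5255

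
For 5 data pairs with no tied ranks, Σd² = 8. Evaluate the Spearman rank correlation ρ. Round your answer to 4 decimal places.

0.6000

ρ = 1 − 6Σd² / [n(n²−1)] = 1 − 6×8 / (5×24)
  = 1 − 48/120 = 1 − 0.40000 ≈ 0.6000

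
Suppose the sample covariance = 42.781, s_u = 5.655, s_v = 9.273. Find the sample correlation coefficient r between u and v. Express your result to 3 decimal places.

0.816

r = Cov(u,v) / (s_u · s_v) = 42.781 / (5.655 × 9.273)
  = 42.781 / 52.4388 ≈ 0.816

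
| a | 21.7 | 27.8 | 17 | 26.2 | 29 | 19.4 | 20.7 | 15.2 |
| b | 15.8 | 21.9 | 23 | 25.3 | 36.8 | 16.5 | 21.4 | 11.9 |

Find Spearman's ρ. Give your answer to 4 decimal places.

Rank a: 5, 7, 2, 6, 8, 3, 4, 1
Rank b: 2, 5, 6, 7, 8, 3, 4, 1
d = rank(a) − rank(b): 3, 2, -4, -1, 0, 0, 0, 0; Σd² = 30
ρ = 1 − 6Σd² / [n(n²−1)] = 1 − 6×30 / (8×63) = 1 − 180/504 ≈ 0.6429

0.6429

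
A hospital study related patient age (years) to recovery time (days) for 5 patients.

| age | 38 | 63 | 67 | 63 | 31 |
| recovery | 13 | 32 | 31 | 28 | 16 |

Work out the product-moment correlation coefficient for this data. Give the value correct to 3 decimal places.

n = 5, Σx = 262, Σy = 120, Σx² = 14832, Σy² = 3194, Σxy = 6847
nΣxy − ΣxΣy = 34235 − 31440 = 2795
nΣx² − (Σx)² = 74160 − 68644 = 5516; nΣy² − (Σy)² = 15970 − 14400 = 1570
r = 2795 / √(5516 × 1570) = 2795 / 2942.8082 ≈ 0.950

0.950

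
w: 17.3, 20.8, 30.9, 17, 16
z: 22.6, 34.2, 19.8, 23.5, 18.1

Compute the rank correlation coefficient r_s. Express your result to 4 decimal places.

Rank w: 3, 4, 5, 2, 1
Rank z: 3, 5, 2, 4, 1
d = rank(w) − rank(z): 0, -1, 3, -2, 0; Σd² = 14
ρ = 1 − 6Σd² / [n(n²−1)] = 1 − 6×14 / (5×24) = 1 − 84/120 ≈ 0.3000

0.3000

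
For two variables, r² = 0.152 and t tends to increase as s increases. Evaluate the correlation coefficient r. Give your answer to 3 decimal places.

0.390

|r| = √0.152 = 0.390
The association is positive, so r = 0.390.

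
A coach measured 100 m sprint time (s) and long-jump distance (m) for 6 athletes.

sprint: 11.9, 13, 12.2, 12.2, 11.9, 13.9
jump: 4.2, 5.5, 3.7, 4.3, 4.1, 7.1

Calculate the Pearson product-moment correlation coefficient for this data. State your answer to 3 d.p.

0.963

n = 6, Σx = 75.1, Σy = 28.9, Σx² = 943.11, Σy² = 147.29, Σxy = 366.56
nΣxy − ΣxΣy = 2199.36 − 2170.39 = 28.97
nΣx² − (Σx)² = 5658.66 − 5640.01 = 18.65; nΣy² − (Σy)² = 883.74 − 835.21 = 48.53
r = 28.97 / √(18.65 × 48.53) = 28.97 / 30.0846 ≈ 0.963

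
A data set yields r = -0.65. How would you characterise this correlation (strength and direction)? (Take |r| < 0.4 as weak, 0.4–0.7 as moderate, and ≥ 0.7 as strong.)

r = -0.65 < 0 so the relationship is negative.
|r| = 0.65, which falls in the moderate range.

moderate negative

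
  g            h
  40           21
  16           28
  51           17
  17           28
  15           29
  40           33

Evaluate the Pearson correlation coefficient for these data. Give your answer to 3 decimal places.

-0.582

n = 6, Σg = 179, Σh = 156, Σg² = 6571, Σh² = 4228, Σgh = 4386
nΣgh − ΣgΣh = 26316 − 27924 = -1608
nΣg² − (Σg)² = 39426 − 32041 = 7385; nΣh² − (Σh)² = 25368 − 24336 = 1032
r = -1608 / √(7385 × 1032) = -1608 / 2760.6738 ≈ -0.582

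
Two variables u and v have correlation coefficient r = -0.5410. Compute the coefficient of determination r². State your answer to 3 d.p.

0.293

r² = (-0.5410)² = 0.293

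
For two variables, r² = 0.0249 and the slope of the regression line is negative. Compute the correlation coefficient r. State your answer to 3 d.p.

|r| = √0.0249 = 0.158
The association is negative, so r = −0.158.

-0.158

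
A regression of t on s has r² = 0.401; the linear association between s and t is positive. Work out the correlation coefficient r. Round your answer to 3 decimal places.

0.633

|r| = √0.401 = 0.633
The association is positive, so r = 0.633.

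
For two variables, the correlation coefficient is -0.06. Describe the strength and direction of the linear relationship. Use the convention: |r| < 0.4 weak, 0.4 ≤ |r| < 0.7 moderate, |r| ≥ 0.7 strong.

r = -0.06 < 0 so the relationship is negative.
|r| = 0.06, which falls in the weak range.

weak negative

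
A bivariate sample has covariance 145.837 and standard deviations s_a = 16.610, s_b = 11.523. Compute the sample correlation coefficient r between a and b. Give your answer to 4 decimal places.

r = Cov(a,b) / (s_a · s_b) = 145.837 / (16.610 × 11.523)
  = 145.837 / 191.3970 ≈ 0.7620

0.7620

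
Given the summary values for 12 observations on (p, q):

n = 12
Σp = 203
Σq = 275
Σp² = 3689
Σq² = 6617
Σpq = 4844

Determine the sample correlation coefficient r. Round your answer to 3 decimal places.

0.677

r = (nΣpq − ΣpΣq) / √[(nΣp² − (Σp)²)(nΣq² − (Σq)²)]
Numerator: 12×4844 − 203×275 = 2303
Denominator: √[(44268 − 41209)(79404 − 75625)] = √[3059 × 3779] = 3399.9943
r = 2303 / 3399.9943 ≈ 0.677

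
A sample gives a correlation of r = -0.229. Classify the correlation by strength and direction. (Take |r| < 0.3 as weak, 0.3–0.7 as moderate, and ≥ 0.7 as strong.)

r = -0.229 < 0 so the relationship is negative.
|r| = 0.229, which falls in the weak range.

weak negative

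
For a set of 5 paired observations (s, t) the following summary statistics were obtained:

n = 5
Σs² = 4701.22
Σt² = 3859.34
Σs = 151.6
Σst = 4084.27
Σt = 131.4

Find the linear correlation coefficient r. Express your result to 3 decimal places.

r = (nΣst − ΣsΣt) / √[(nΣs² − (Σs)²)(nΣt² − (Σt)²)]
Numerator: 5×4084.27 − 151.6×131.4 = 501.11
Denominator: √[(23506.1 − 22982.56)(19296.7 − 17265.96)] = √[523.54 × 2030.74] = 1031.1031
r = 501.11 / 1031.1031 ≈ 0.486

0.486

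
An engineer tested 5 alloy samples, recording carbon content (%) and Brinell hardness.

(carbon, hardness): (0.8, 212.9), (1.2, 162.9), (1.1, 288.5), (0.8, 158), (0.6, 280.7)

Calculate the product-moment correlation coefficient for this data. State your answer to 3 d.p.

-0.241

n = 5, Σx = 4.5, Σy = 1103, Σx² = 4.29, Σy² = 258851.56, Σxy = 977.97
nΣxy − ΣxΣy = 4889.85 − 4963.5 = -73.65
nΣx² − (Σx)² = 21.45 − 20.25 = 1.2; nΣy² − (Σy)² = 1294257.8 − 1216609 = 77648.8
r = -73.65 / √(1.2 × 77648.8) = -73.65 / 305.2516 ≈ -0.241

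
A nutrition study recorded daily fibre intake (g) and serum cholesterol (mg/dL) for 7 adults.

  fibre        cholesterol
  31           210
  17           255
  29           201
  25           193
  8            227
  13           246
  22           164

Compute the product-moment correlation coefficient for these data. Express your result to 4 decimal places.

n = 7, Σx = 145, Σy = 1496, Σx² = 3433, Σy² = 325716, Σxy = 30121
nΣxy − ΣxΣy = 210847 − 216920 = -6073
nΣx² − (Σx)² = 24031 − 21025 = 3006; nΣy² − (Σy)² = 2280012 − 2238016 = 41996
r = -6073 / √(3006 × 41996) = -6073 / 11235.6565 ≈ -0.5405

-0.5405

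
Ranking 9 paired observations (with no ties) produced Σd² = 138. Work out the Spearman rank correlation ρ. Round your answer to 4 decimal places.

-0.1500

ρ = 1 − 6Σd² / [n(n²−1)] = 1 − 6×138 / (9×80)
  = 1 − 828/720 = 1 − 1.15000 ≈ -0.1500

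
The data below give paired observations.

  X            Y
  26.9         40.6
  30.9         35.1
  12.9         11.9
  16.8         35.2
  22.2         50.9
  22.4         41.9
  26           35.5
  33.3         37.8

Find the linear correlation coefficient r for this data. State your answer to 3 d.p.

n = 8, ΣX = 191.4, ΣY = 288.9, ΣX² = 4906.56, ΣY² = 11296.53, ΣXY = 7171.88
nΣXY − ΣXΣY = 57375.04 − 55295.46 = 2079.58
nΣX² − (ΣX)² = 39252.48 − 36633.96 = 2618.52; nΣY² − (ΣY)² = 90372.24 − 83463.21 = 6909.03
r = 2079.58 / √(2618.52 × 6909.03) = 2079.58 / 4253.4025 ≈ 0.489

0.489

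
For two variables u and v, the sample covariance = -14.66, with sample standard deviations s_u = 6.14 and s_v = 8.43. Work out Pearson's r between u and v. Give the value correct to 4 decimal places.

r = Cov(u,v) / (s_u · s_v) = -14.66 / (6.14 × 8.43)
  = -14.66 / 51.7602 ≈ -0.2832

-0.2832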